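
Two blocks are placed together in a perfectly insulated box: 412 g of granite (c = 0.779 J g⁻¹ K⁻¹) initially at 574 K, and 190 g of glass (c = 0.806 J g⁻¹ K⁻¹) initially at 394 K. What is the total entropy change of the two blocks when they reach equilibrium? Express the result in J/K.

Energy balance: T_f = (m₁c₁T₁ + m₂c₂T₂)/(m₁c₁ + m₂c₂) = 515.86 K.
ΔS₁ = m₁c₁ ln(T_f/T₁) = 320.948 × ln(515.86/574) = -34.28 J/K.
ΔS₂ = m₂c₂ ln(T_f/T₂) = 153.14 × ln(515.86/394) = 41.27 J/K.
ΔS_total = -34.28 + 41.27 = 6.99 J/K.

ΔS_total = 6.99 J/K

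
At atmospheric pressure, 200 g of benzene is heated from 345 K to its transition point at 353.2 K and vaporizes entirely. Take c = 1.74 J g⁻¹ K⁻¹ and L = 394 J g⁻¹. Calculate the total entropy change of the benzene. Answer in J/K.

ΔS = 231 J/K

Warming step: ΔS₁ = m c ln(T_tr/T_i) = 200 × 1.74 × ln(353.2/345) = 8.175 J/K.
Phase change: ΔS₂ = +mL/T_tr = 200 × 394 / 353.2 = 223.1 J/K.
ΔS_total = (8.175) + (223.1) = 231 J/K.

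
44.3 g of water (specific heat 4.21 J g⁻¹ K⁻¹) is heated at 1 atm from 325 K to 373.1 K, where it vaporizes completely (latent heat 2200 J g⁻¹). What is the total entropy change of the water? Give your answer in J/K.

ΔS = 287 J/K

Warming step: ΔS₁ = m c ln(T_tr/T_i) = 44.3 × 4.21 × ln(373.1/325) = 25.74 J/K.
Phase change: ΔS₂ = +mL/T_tr = 44.3 × 2200 / 373.1 = 261.2 J/K.
ΔS_total = (25.74) + (261.2) = 287 J/K.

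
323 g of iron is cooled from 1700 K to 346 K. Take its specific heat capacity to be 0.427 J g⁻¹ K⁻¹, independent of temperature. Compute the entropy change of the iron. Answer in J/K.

ΔS = ∫dQ_rev/T = m c ln(T₂/T₁) = 323 × 0.427 × ln(346/1700) = -220 J/K.

ΔS = -220 J/K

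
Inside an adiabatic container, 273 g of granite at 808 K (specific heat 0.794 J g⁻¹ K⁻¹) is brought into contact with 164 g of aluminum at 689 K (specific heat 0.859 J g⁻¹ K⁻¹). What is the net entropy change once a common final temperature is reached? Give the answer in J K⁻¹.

Energy balance: T_f = (m₁c₁T₁ + m₂c₂T₂)/(m₁c₁ + m₂c₂) = 761.13 K.
ΔS₁ = m₁c₁ ln(T_f/T₁) = 216.762 × ln(761.13/808) = -12.955 J/K.
ΔS₂ = m₂c₂ ln(T_f/T₂) = 140.876 × ln(761.13/689) = 14.025 J/K.
ΔS_total = -12.955 + 14.025 = 1.07 J/K.

ΔS_total = 1.07 J/K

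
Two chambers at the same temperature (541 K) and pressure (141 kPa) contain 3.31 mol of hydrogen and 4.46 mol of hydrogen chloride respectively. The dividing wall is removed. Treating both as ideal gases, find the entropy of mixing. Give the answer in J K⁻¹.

ΔS_mix = 44.1 J/K

Mole fractions: x_A = 3.31/7.77 = 0.426, x_B = 0.574.
ΔS_mix = −R(n_A ln x_A + n_B ln x_B) = −8.314 × (3.31 ln 0.426 + 4.46 ln 0.574) = 44.1 J/K.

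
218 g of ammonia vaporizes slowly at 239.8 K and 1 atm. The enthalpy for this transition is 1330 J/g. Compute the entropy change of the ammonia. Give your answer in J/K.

ΔS = 1210 J/K

Heat absorbed by the substance: Q = mL = 218 × 1330 = 289940 J.
At constant T, ΔS = Q_rev/T = 289940 / 239.8 = 1210 J/K.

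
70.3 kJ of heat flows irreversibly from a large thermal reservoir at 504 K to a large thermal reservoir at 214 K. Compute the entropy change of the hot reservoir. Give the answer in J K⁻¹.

ΔS_hot = -139 J/K

The hot reservoir loses heat Q, so ΔS_hot = −Q/T_H = −70300/504 = -139 J/K.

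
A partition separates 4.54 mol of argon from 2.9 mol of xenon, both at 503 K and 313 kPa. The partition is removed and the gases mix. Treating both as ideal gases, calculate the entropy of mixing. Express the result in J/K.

Mole fractions: x_A = 4.54/7.44 = 0.61, x_B = 0.39.
ΔS_mix = −R(n_A ln x_A + n_B ln x_B) = −8.314 × (4.54 ln 0.61 + 2.9 ln 0.39) = 41.4 J/K.

ΔS_mix = 41.4 J/K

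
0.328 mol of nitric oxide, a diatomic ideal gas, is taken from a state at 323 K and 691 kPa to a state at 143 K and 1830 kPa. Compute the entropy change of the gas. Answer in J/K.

ΔS = nC_p ln(T₂/T₁) − nR ln(P₂/P₁), with C_p = 7R/2 = 29.1 J mol⁻¹ K⁻¹ for a diatomic ideal gas.
ΔS = 0.328 × [29.1 × ln(143/323) − 8.314 × ln(1830/691)] = -10.4 J/K.

ΔS = -10.4 J/K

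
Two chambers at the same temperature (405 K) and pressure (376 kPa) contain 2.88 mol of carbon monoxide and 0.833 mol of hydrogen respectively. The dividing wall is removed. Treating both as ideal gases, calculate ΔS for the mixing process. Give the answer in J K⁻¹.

Mole fractions: x_A = 2.88/3.71 = 0.776, x_B = 0.224.
ΔS_mix = −R(n_A ln x_A + n_B ln x_B) = −8.314 × (2.88 ln 0.776 + 0.833 ln 0.224) = 16.4 J/K.

ΔS_mix = 16.4 J/K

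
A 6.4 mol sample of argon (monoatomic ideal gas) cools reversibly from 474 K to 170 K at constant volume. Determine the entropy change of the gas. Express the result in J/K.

At constant volume, ΔS = nC_V ln(T₂/T₁) with C_V = 3R/2 = 12.47 J mol⁻¹ K⁻¹.
ΔS = 6.4 × 12.47 × ln(170/474) = -81.8 J/K.

ΔS = -81.8 J/K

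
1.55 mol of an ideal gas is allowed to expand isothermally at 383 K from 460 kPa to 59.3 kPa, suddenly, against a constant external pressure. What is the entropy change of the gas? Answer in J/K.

ΔS_gas = 26.4 J/K

Entropy is a state function, so ΔS_gas depends only on the end states.
For an isothermal ideal gas ΔS_gas = nR ln(P₁/P₂) = 1.55 × 8.314 × ln(460/59.3) = 26.4 J/K.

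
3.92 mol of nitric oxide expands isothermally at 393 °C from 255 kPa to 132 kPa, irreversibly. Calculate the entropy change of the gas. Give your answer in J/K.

ΔS_gas = 21.5 J/K

Entropy is a state function, so ΔS_gas depends only on the end states.
For an isothermal ideal gas ΔS_gas = nR ln(P₁/P₂) = 3.92 × 8.314 × ln(255/132) = 21.5 J/K.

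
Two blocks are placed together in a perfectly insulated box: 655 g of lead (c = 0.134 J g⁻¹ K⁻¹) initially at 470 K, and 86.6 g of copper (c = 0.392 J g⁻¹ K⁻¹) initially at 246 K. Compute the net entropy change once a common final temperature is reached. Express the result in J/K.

ΔS_total = 4.62 J/K

Energy balance: T_f = (m₁c₁T₁ + m₂c₂T₂)/(m₁c₁ + m₂c₂) = 407.53 K.
ΔS₁ = m₁c₁ ln(T_f/T₁) = 87.77 × ln(407.53/470) = -12.52 J/K.
ΔS₂ = m₂c₂ ln(T_f/T₂) = 33.9472 × ln(407.53/246) = 17.14 J/K.
ΔS_total = -12.52 + 17.14 = 4.62 J/K.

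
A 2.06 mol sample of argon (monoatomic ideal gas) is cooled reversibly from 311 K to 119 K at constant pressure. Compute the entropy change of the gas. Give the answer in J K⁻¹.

ΔS = -41.1 J/K

At constant pressure, ΔS = nC_p ln(T₂/T₁) with C_p = 5R/2 = 20.79 J mol⁻¹ K⁻¹.
ΔS = 2.06 × 20.79 × ln(119/311) = -41.1 J/K.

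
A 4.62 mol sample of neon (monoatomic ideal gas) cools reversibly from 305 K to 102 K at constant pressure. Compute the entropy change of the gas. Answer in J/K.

At constant pressure, ΔS = nC_p ln(T₂/T₁) with C_p = 5R/2 = 20.79 J mol⁻¹ K⁻¹.
ΔS = 4.62 × 20.79 × ln(102/305) = -105 J/K.

ΔS = -105 J/K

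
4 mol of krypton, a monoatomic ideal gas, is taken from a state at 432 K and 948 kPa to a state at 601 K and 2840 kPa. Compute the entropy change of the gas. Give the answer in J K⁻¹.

ΔS = -9.04 J/K

ΔS = nC_p ln(T₂/T₁) − nR ln(P₂/P₁), with C_p = 5R/2 = 20.79 J mol⁻¹ K⁻¹ for a monoatomic ideal gas.
ΔS = 4 × [20.79 × ln(601/432) − 8.314 × ln(2840/948)] = -9.04 J/K.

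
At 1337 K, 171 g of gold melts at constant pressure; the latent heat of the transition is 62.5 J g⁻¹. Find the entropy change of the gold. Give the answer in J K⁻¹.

ΔS = 7.99 J/K

Heat absorbed by the substance: Q = mL = 171 × 62.5 = 10687.5 J.
At constant T, ΔS = Q_rev/T = 10687.5 / 1337 = 7.99 J/K.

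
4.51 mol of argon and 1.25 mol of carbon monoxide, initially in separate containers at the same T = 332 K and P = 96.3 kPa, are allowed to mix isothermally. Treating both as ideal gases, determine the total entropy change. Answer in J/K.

ΔS_mix = 25.1 J/K

Mole fractions: x_A = 4.51/5.76 = 0.783, x_B = 0.217.
ΔS_mix = −R(n_A ln x_A + n_B ln x_B) = −8.314 × (4.51 ln 0.783 + 1.25 ln 0.217) = 25.1 J/K.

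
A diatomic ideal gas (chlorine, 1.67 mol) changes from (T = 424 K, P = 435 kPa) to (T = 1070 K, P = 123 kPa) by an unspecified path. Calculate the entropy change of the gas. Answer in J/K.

ΔS = nC_p ln(T₂/T₁) − nR ln(P₂/P₁), with C_p = 7R/2 = 29.1 J mol⁻¹ K⁻¹ for a diatomic ideal gas.
ΔS = 1.67 × [29.1 × ln(1070/424) − 8.314 × ln(123/435)] = 62.5 J/K.

ΔS = 62.5 J/K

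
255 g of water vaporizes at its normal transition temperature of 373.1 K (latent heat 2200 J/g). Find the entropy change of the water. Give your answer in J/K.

ΔS = 1500 J/K

Heat absorbed by the substance: Q = mL = 255 × 2200 = 561000 J.
At constant T, ΔS = Q_rev/T = 561000 / 373.1 = 1500 J/K.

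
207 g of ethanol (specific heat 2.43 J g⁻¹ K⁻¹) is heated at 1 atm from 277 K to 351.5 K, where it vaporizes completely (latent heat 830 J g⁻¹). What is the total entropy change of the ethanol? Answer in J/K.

Warming step: ΔS₁ = m c ln(T_tr/T_i) = 207 × 2.43 × ln(351.5/277) = 119.8 J/K.
Phase change: ΔS₂ = +mL/T_tr = 207 × 830 / 351.5 = 488.8 J/K.
ΔS_total = (119.8) + (488.8) = 609 J/K.

ΔS = 609 J/K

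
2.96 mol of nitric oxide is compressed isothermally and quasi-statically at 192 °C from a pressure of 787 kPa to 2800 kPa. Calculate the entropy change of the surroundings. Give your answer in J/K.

For an isothermal ideal gas ΔS_gas = nR ln(P₁/P₂) = 2.96 × 8.314 × ln(787/2800) = -31.2 J/K.
The process is reversible, so ΔS_surr = −ΔS_gas = 31.2 J/K and ΔS_universe = 0.

ΔS_surr = 31.2 J/K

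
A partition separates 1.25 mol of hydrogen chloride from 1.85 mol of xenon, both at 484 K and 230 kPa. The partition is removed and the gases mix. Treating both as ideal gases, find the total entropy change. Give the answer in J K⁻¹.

ΔS_mix = 17.4 J/K

Mole fractions: x_A = 1.25/3.1 = 0.403, x_B = 0.597.
ΔS_mix = −R(n_A ln x_A + n_B ln x_B) = −8.314 × (1.25 ln 0.403 + 1.85 ln 0.597) = 17.4 J/K.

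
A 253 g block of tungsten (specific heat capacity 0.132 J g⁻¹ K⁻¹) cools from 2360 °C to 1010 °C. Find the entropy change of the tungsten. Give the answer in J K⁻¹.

ΔS = -24 J/K

In kelvin: T₁ = 2633.15 K, T₂ = 1283.15 K. ΔS = ∫dQ_rev/T = m c ln(T₂/T₁) = 253 × 0.132 × ln(1283.15/2633.15) = -24 J/K.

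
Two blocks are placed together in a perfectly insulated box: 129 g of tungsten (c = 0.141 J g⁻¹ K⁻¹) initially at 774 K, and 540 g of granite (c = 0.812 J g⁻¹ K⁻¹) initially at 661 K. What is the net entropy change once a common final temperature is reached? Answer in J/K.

ΔS_total = 0.228 J/K

Energy balance: T_f = (m₁c₁T₁ + m₂c₂T₂)/(m₁c₁ + m₂c₂) = 665.5 K.
ΔS₁ = m₁c₁ ln(T_f/T₁) = 18.189 × ln(665.5/774) = -2.747 J/K.
ΔS₂ = m₂c₂ ln(T_f/T₂) = 438.48 × ln(665.5/661) = 2.975 J/K.
ΔS_total = -2.747 + 2.975 = 0.228 J/K.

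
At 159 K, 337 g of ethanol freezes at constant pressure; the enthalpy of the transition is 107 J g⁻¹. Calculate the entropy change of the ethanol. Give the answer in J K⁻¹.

Heat released by the substance: Q = −mL = −337 × 107 = −36059 J.
At constant T, ΔS = Q_rev/T = −36059 / 159 = -227 J/K.

ΔS = -227 J/K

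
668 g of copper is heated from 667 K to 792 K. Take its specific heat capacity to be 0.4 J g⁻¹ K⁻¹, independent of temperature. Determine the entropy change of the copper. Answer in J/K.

ΔS = ∫dQ_rev/T = m c ln(T₂/T₁) = 668 × 0.4 × ln(792/667) = 45.9 J/K.

ΔS = 45.9 J/K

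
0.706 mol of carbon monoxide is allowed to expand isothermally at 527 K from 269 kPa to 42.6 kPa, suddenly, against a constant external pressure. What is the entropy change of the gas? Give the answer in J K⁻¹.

Entropy is a state function, so ΔS_gas depends only on the end states.
For an isothermal ideal gas ΔS_gas = nR ln(P₁/P₂) = 0.706 × 8.314 × ln(269/42.6) = 10.8 J/K.

ΔS_gas = 10.8 J/K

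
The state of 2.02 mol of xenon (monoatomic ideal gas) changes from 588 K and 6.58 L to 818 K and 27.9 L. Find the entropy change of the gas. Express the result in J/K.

ΔS = 32.6 J/K

Entropy is a state function: ΔS = nC_V ln(T₂/T₁) + nR ln(V₂/V₁), with C_V = 3R/2 = 12.47 J mol⁻¹ K⁻¹ for a monoatomic ideal gas.
ΔS = 2.02 × [12.47 × ln(818/588) + 8.314 × ln(27.9/6.58)] = 32.6 J/K.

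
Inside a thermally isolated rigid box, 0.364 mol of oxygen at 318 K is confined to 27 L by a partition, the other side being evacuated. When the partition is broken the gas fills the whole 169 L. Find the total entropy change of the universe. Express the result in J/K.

ΔS_universe = 5.55 J/K

No heat is exchanged and no work is done, so the ideal-gas temperature stays constant.
Entropy is a state function; using a reversible isothermal path, ΔS_gas = nR ln(V₂/V₁) = 0.364 × 8.314 × ln(169/27) = 5.55 J/K.
The insulated surroundings exchange no heat, so ΔS_surr = 0 and ΔS_universe = ΔS_gas.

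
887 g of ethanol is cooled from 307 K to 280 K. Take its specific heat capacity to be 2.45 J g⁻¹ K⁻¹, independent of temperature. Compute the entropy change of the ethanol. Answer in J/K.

ΔS = ∫dQ_rev/T = m c ln(T₂/T₁) = 887 × 2.45 × ln(280/307) = -200 J/K.

ΔS = -200 J/K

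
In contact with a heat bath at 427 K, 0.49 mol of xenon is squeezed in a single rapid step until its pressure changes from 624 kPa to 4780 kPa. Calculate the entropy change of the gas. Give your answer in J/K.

Entropy is a state function, so ΔS_gas depends only on the end states.
For an isothermal ideal gas ΔS_gas = nR ln(P₁/P₂) = 0.49 × 8.314 × ln(624/4780) = -8.29 J/K.

ΔS_gas = -8.29 J/K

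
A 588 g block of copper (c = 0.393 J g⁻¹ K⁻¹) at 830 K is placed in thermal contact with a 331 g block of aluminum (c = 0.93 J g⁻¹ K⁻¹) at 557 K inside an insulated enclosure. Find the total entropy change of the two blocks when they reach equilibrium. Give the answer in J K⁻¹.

Energy balance: T_f = (m₁c₁T₁ + m₂c₂T₂)/(m₁c₁ + m₂c₂) = 674.06 K.
ΔS₁ = m₁c₁ ln(T_f/T₁) = 231.084 × ln(674.06/830) = -48.09 J/K.
ΔS₂ = m₂c₂ ln(T_f/T₂) = 307.83 × ln(674.06/557) = 58.72 J/K.
ΔS_total = -48.09 + 58.72 = 10.6 J/K.

ΔS_total = 10.6 J/K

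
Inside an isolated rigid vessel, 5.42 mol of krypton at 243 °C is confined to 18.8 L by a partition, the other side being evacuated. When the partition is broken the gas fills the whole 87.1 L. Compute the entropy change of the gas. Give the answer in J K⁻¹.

No heat is exchanged and no work is done, so the ideal-gas temperature stays constant.
Entropy is a state function; using a reversible isothermal path, ΔS_gas = nR ln(V₂/V₁) = 5.42 × 8.314 × ln(87.1/18.8) = 69.1 J/K.

ΔS_gas = 69.1 J/K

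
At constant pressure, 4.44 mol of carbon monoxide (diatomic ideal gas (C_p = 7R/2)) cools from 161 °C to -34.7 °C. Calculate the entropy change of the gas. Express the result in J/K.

In kelvin: T₁ = 434.15 K, T₂ = 238.45 K. At constant pressure, ΔS = nC_p ln(T₂/T₁) with C_p = 7R/2 = 29.1 J mol⁻¹ K⁻¹.
ΔS = 4.44 × 29.1 × ln(238.45/434.15) = -77.4 J/K.

ΔS = -77.4 J/K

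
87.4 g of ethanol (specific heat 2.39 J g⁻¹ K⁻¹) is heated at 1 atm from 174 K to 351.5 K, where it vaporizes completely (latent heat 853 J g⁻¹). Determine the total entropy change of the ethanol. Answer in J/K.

Warming step: ΔS₁ = m c ln(T_tr/T_i) = 87.4 × 2.39 × ln(351.5/174) = 146.9 J/K.
Phase change: ΔS₂ = +mL/T_tr = 87.4 × 853 / 351.5 = 212.1 J/K.
ΔS_total = (146.9) + (212.1) = 359 J/K.

ΔS = 359 J/K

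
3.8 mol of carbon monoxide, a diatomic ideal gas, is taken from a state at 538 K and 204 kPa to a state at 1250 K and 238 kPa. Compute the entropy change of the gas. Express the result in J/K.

ΔS = nC_p ln(T₂/T₁) − nR ln(P₂/P₁), with C_p = 7R/2 = 29.1 J mol⁻¹ K⁻¹ for a diatomic ideal gas.
ΔS = 3.8 × [29.1 × ln(1250/538) − 8.314 × ln(238/204)] = 88.4 J/K.

ΔS = 88.4 J/K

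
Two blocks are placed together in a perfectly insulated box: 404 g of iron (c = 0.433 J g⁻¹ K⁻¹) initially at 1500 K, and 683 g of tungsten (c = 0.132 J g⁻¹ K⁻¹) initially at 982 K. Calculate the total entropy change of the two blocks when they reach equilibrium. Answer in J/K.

Energy balance: T_f = (m₁c₁T₁ + m₂c₂T₂)/(m₁c₁ + m₂c₂) = 1323.8 K.
ΔS₁ = m₁c₁ ln(T_f/T₁) = 174.932 × ln(1323.8/1500) = -21.86 J/K.
ΔS₂ = m₂c₂ ln(T_f/T₂) = 90.156 × ln(1323.8/982) = 26.93 J/K.
ΔS_total = -21.86 + 26.93 = 5.07 J/K.

ΔS_total = 5.07 J/K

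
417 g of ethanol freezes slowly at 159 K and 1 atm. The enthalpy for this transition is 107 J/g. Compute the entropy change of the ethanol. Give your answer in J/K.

ΔS = -281 J/K

Heat released by the substance: Q = −mL = −417 × 107 = −44619 J.
At constant T, ΔS = Q_rev/T = −44619 / 159 = -281 J/K.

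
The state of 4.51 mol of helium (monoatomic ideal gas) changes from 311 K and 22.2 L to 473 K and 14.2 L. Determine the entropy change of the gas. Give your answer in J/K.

Entropy is a state function: ΔS = nC_V ln(T₂/T₁) + nR ln(V₂/V₁), with C_V = 3R/2 = 12.47 J mol⁻¹ K⁻¹ for a monoatomic ideal gas.
ΔS = 4.51 × [12.47 × ln(473/311) + 8.314 × ln(14.2/22.2)] = 6.83 J/K.

ΔS = 6.83 J/K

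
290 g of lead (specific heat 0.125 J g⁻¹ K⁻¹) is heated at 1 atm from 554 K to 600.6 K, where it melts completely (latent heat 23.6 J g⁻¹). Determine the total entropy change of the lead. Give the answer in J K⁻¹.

ΔS = 14.3 J/K

Warming step: ΔS₁ = m c ln(T_tr/T_i) = 290 × 0.125 × ln(600.6/554) = 2.928 J/K.
Phase change: ΔS₂ = +mL/T_tr = 290 × 23.6 / 600.6 = 11.4 J/K.
ΔS_total = (2.928) + (11.4) = 14.3 J/K.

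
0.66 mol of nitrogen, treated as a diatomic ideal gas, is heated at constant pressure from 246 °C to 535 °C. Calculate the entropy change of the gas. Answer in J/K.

ΔS = 8.5 J/K

In kelvin: T₁ = 519.15 K, T₂ = 808.15 K. At constant pressure, ΔS = nC_p ln(T₂/T₁) with C_p = 7R/2 = 29.1 J mol⁻¹ K⁻¹.
ΔS = 0.66 × 29.1 × ln(808.15/519.15) = 8.5 J/K.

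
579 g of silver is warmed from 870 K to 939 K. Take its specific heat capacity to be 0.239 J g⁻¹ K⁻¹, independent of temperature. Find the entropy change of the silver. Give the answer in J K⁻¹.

ΔS = ∫dQ_rev/T = m c ln(T₂/T₁) = 579 × 0.239 × ln(939/870) = 10.6 J/K.

ΔS = 10.6 J/K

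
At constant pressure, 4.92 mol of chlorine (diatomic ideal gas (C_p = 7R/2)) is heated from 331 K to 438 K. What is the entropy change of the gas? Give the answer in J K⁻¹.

At constant pressure, ΔS = nC_p ln(T₂/T₁) with C_p = 7R/2 = 29.1 J mol⁻¹ K⁻¹.
ΔS = 4.92 × 29.1 × ln(438/331) = 40.1 J/K.

ΔS = 40.1 J/K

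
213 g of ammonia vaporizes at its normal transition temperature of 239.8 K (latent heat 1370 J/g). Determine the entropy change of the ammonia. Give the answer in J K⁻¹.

Heat absorbed by the substance: Q = mL = 213 × 1370 = 291810 J.
At constant T, ΔS = Q_rev/T = 291810 / 239.8 = 1220 J/K.

ΔS = 1220 J/K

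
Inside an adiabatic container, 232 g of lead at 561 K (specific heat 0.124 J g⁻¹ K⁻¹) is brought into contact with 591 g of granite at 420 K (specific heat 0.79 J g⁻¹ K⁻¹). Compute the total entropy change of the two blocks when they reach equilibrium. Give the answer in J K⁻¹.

ΔS_total = 1.24 J/K

Energy balance: T_f = (m₁c₁T₁ + m₂c₂T₂)/(m₁c₁ + m₂c₂) = 428.18 K.
ΔS₁ = m₁c₁ ln(T_f/T₁) = 28.768 × ln(428.18/561) = -7.772 J/K.
ΔS₂ = m₂c₂ ln(T_f/T₂) = 466.89 × ln(428.18/420) = 9.01 J/K.
ΔS_total = -7.772 + 9.01 = 1.24 J/K.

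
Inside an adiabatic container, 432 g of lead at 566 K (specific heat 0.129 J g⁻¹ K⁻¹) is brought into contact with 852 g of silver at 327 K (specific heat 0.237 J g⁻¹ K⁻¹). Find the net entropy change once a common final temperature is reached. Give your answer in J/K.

ΔS_total = 7.24 J/K

Energy balance: T_f = (m₁c₁T₁ + m₂c₂T₂)/(m₁c₁ + m₂c₂) = 378.69 K.
ΔS₁ = m₁c₁ ln(T_f/T₁) = 55.728 × ln(378.69/566) = -22.4 J/K.
ΔS₂ = m₂c₂ ln(T_f/T₂) = 201.924 × ln(378.69/327) = 29.64 J/K.
ΔS_total = -22.4 + 29.64 = 7.24 J/K.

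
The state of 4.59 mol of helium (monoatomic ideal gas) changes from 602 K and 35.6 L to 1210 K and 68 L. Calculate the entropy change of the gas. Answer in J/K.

Entropy is a state function: ΔS = nC_V ln(T₂/T₁) + nR ln(V₂/V₁), with C_V = 3R/2 = 12.47 J mol⁻¹ K⁻¹ for a monoatomic ideal gas.
ΔS = 4.59 × [12.47 × ln(1210/602) + 8.314 × ln(68/35.6)] = 64.7 J/K.

ΔS = 64.7 J/K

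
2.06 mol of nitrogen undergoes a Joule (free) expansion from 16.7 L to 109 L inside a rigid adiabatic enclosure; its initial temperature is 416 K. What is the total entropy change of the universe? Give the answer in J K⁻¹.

ΔS_universe = 32.1 J/K

For an ideal gas in free expansion Q = 0 and W = 0, so T is unchanged.
Entropy is a state function; using a reversible isothermal path, ΔS_gas = nR ln(V₂/V₁) = 2.06 × 8.314 × ln(109/16.7) = 32.1 J/K.
The insulated surroundings exchange no heat, so ΔS_surr = 0 and ΔS_universe = ΔS_gas.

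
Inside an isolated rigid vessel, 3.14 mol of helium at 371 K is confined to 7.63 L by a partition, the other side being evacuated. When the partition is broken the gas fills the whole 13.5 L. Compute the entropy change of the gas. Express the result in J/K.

No heat is exchanged and no work is done, so the ideal-gas temperature stays constant.
Entropy is a state function; using a reversible isothermal path, ΔS_gas = nR ln(V₂/V₁) = 3.14 × 8.314 × ln(13.5/7.63) = 14.9 J/K.

ΔS_gas = 14.9 J/K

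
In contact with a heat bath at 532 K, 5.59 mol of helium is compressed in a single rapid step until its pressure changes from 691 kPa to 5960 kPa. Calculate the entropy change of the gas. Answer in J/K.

Entropy is a state function, so ΔS_gas depends only on the end states.
For an isothermal ideal gas ΔS_gas = nR ln(P₁/P₂) = 5.59 × 8.314 × ln(691/5960) = -100 J/K.

ΔS_gas = -100 J/K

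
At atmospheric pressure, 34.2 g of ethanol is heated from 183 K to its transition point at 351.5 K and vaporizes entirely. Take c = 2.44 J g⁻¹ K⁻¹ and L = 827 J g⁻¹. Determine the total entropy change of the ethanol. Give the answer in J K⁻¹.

Warming step: ΔS₁ = m c ln(T_tr/T_i) = 34.2 × 2.44 × ln(351.5/183) = 54.47 J/K.
Phase change: ΔS₂ = +mL/T_tr = 34.2 × 827 / 351.5 = 80.46 J/K.
ΔS_total = (54.47) + (80.46) = 135 J/K.

ΔS = 135 J/K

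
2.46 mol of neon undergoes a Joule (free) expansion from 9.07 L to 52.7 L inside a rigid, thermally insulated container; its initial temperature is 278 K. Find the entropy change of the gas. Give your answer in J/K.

For an ideal gas in free expansion Q = 0 and W = 0, so T is unchanged.
Entropy is a state function; using a reversible isothermal path, ΔS_gas = nR ln(V₂/V₁) = 2.46 × 8.314 × ln(52.7/9.07) = 36 J/K.

ΔS_gas = 36 J/K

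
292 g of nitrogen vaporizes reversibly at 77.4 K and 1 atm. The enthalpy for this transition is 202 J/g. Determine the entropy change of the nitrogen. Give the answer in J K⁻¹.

ΔS = 762 J/K

Heat absorbed by the substance: Q = mL = 292 × 202 = 58984 J.
At constant T, ΔS = Q_rev/T = 58984 / 77.4 = 762 J/K.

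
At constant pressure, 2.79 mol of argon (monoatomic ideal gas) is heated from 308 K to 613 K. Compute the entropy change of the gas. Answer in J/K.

ΔS = 39.9 J/K

At constant pressure, ΔS = nC_p ln(T₂/T₁) with C_p = 5R/2 = 20.79 J mol⁻¹ K⁻¹.
ΔS = 2.79 × 20.79 × ln(613/308) = 39.9 J/K.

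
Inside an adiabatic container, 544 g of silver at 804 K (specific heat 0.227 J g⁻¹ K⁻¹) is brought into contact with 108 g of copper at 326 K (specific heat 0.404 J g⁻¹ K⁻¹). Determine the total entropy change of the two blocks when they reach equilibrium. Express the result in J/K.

ΔS_total = 11.2 J/K

Energy balance: T_f = (m₁c₁T₁ + m₂c₂T₂)/(m₁c₁ + m₂c₂) = 679.2 K.
ΔS₁ = m₁c₁ ln(T_f/T₁) = 123.488 × ln(679.2/804) = -20.83 J/K.
ΔS₂ = m₂c₂ ln(T_f/T₂) = 43.632 × ln(679.2/326) = 32.03 J/K.
ΔS_total = -20.83 + 32.03 = 11.2 J/K.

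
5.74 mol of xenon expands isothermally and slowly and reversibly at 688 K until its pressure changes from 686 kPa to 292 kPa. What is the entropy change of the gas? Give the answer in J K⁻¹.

For an isothermal ideal gas ΔS_gas = nR ln(P₁/P₂) = 5.74 × 8.314 × ln(686/292) = 40.8 J/K.

ΔS_gas = 40.8 J/K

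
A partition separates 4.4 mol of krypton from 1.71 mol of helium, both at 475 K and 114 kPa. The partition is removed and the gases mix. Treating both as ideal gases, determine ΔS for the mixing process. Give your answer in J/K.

Mole fractions: x_A = 4.4/6.11 = 0.72, x_B = 0.28.
ΔS_mix = −R(n_A ln x_A + n_B ln x_B) = −8.314 × (4.4 ln 0.72 + 1.71 ln 0.28) = 30.1 J/K.

ΔS_mix = 30.1 J/K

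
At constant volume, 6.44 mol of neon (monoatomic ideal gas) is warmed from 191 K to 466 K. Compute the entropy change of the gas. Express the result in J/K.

At constant volume, ΔS = nC_V ln(T₂/T₁) with C_V = 3R/2 = 12.47 J mol⁻¹ K⁻¹.
ΔS = 6.44 × 12.47 × ln(466/191) = 71.6 J/K.

ΔS = 71.6 J/K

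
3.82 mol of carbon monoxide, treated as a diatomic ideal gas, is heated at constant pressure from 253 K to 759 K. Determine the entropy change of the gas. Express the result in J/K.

ΔS = 122 J/K

At constant pressure, ΔS = nC_p ln(T₂/T₁) with C_p = 7R/2 = 29.1 J mol⁻¹ K⁻¹.
ΔS = 3.82 × 29.1 × ln(759/253) = 122 J/K.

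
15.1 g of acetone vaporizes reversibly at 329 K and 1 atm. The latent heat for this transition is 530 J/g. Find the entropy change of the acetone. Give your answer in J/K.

ΔS = 24.3 J/K

Heat absorbed by the substance: Q = mL = 15.1 × 530 = 8003 J.
At constant T, ΔS = Q_rev/T = 8003 / 329 = 24.3 J/K.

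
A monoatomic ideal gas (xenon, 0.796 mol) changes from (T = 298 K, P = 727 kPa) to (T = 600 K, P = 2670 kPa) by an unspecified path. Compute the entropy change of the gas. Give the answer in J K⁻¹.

ΔS = 2.97 J/K

ΔS = nC_p ln(T₂/T₁) − nR ln(P₂/P₁), with C_p = 5R/2 = 20.79 J mol⁻¹ K⁻¹ for a monoatomic ideal gas.
ΔS = 0.796 × [20.79 × ln(600/298) − 8.314 × ln(2670/727)] = 2.97 J/K.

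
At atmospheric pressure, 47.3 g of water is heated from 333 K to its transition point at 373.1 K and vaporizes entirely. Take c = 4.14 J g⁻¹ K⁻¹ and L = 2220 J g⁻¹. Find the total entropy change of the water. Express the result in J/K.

Warming step: ΔS₁ = m c ln(T_tr/T_i) = 47.3 × 4.14 × ln(373.1/333) = 22.27 J/K.
Phase change: ΔS₂ = +mL/T_tr = 47.3 × 2220 / 373.1 = 281.4 J/K.
ΔS_total = (22.27) + (281.4) = 304 J/K.

ΔS = 304 J/K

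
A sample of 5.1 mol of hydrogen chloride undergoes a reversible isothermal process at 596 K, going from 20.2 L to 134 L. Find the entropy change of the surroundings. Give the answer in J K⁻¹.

For an isothermal ideal gas ΔS_gas = nR ln(V₂/V₁) = 5.1 × 8.314 × ln(134/20.2) = 80.2 J/K.
The process is reversible, so ΔS_surr = −ΔS_gas = -80.2 J/K and ΔS_universe = 0.

ΔS_surr = -80.2 J/K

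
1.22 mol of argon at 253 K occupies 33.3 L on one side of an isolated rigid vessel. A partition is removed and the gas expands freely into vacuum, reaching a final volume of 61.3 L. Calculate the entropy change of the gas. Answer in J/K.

For an ideal gas in free expansion Q = 0 and W = 0, so T is unchanged.
Entropy is a state function; using a reversible isothermal path, ΔS_gas = nR ln(V₂/V₁) = 1.22 × 8.314 × ln(61.3/33.3) = 6.19 J/K.

ΔS_gas = 6.19 J/K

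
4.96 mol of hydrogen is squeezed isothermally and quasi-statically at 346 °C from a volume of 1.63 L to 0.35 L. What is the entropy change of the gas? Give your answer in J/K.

ΔS_gas = -63.4 J/K

For an isothermal ideal gas ΔS_gas = nR ln(V₂/V₁) = 4.96 × 8.314 × ln(0.35/1.63) = -63.4 J/K.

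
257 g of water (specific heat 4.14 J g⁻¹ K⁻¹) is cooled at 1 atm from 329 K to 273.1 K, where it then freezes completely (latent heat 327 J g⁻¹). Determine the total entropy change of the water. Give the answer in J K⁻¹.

ΔS = -506 J/K

Cooling step: ΔS₁ = m c ln(T_tr/T_i) = 257 × 4.14 × ln(273.1/329) = -198.1 J/K.
Phase change: ΔS₂ = −mL/T_tr = −257 × 327 / 273.1 = -307.7 J/K.
ΔS_total = (-198.1) + (-307.7) = -506 J/K.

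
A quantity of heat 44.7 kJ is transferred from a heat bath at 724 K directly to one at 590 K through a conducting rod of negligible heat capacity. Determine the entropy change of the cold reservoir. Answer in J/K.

The cold reservoir gains heat Q, so ΔS_cold = +Q/T_C = 44700/590 = 75.8 J/K.

ΔS_cold = 75.8 J/K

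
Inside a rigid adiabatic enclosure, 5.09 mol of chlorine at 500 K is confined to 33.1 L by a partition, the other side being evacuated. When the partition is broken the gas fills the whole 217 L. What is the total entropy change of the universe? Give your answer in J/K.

ΔS_universe = 79.6 J/K

No heat is exchanged and no work is done, so the ideal-gas temperature stays constant.
Entropy is a state function; using a reversible isothermal path, ΔS_gas = nR ln(V₂/V₁) = 5.09 × 8.314 × ln(217/33.1) = 79.6 J/K.
The insulated surroundings exchange no heat, so ΔS_surr = 0 and ΔS_universe = ΔS_gas.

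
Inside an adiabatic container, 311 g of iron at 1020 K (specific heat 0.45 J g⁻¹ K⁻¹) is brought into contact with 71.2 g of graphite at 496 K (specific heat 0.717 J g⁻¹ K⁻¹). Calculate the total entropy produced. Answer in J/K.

Energy balance: T_f = (m₁c₁T₁ + m₂c₂T₂)/(m₁c₁ + m₂c₂) = 879.95 K.
ΔS₁ = m₁c₁ ln(T_f/T₁) = 139.95 × ln(879.95/1020) = -20.67 J/K.
ΔS₂ = m₂c₂ ln(T_f/T₂) = 51.0504 × ln(879.95/496) = 29.27 J/K.
ΔS_total = -20.67 + 29.27 = 8.6 J/K.

ΔS_total = 8.6 J/K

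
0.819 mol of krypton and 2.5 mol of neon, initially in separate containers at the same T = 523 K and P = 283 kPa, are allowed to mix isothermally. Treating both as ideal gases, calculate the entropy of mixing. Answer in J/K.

ΔS_mix = 15.4 J/K

Mole fractions: x_A = 0.819/3.32 = 0.247, x_B = 0.753.
ΔS_mix = −R(n_A ln x_A + n_B ln x_B) = −8.314 × (0.819 ln 0.247 + 2.5 ln 0.753) = 15.4 J/K.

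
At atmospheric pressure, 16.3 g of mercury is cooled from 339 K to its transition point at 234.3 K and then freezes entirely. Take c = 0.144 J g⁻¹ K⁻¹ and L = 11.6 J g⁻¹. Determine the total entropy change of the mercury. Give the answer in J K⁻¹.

ΔS = -1.67 J/K

Cooling step: ΔS₁ = m c ln(T_tr/T_i) = 16.3 × 0.144 × ln(234.3/339) = -0.8671 J/K.
Phase change: ΔS₂ = −mL/T_tr = −16.3 × 11.6 / 234.3 = -0.807 J/K.
ΔS_total = (-0.8671) + (-0.807) = -1.67 J/K.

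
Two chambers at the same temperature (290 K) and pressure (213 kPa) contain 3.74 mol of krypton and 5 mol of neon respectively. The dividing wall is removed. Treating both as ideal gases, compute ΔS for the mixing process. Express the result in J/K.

Mole fractions: x_A = 3.74/8.74 = 0.428, x_B = 0.572.
ΔS_mix = −R(n_A ln x_A + n_B ln x_B) = −8.314 × (3.74 ln 0.428 + 5 ln 0.572) = 49.6 J/K.

ΔS_mix = 49.6 J/K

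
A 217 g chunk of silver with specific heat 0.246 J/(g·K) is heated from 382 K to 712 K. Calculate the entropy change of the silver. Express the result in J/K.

ΔS = 33.2 J/K

ΔS = ∫dQ_rev/T = m c ln(T₂/T₁) = 217 × 0.246 × ln(712/382) = 33.2 J/K.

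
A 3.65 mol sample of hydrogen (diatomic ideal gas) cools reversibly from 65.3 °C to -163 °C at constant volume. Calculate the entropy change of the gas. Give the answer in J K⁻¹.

In kelvin: T₁ = 338.45 K, T₂ = 110.15 K. At constant volume, ΔS = nC_V ln(T₂/T₁) with C_V = 5R/2 = 20.79 J mol⁻¹ K⁻¹.
ΔS = 3.65 × 20.79 × ln(110.15/338.45) = -85.2 J/K.

ΔS = -85.2 J/K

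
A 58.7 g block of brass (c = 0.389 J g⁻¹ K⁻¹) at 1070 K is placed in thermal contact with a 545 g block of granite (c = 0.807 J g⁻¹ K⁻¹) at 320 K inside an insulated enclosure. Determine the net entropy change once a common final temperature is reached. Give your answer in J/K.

ΔS_total = 23.1 J/K

Energy balance: T_f = (m₁c₁T₁ + m₂c₂T₂)/(m₁c₁ + m₂c₂) = 357.02 K.
ΔS₁ = m₁c₁ ln(T_f/T₁) = 22.8343 × ln(357.02/1070) = -25.06 J/K.
ΔS₂ = m₂c₂ ln(T_f/T₂) = 439.815 × ln(357.02/320) = 48.14 J/K.
ΔS_total = -25.06 + 48.14 = 23.1 J/K.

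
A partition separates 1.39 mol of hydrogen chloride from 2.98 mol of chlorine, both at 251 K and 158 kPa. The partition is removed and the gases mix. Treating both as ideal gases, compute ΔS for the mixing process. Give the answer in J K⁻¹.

ΔS_mix = 22.7 J/K

Mole fractions: x_A = 1.39/4.37 = 0.318, x_B = 0.682.
ΔS_mix = −R(n_A ln x_A + n_B ln x_B) = −8.314 × (1.39 ln 0.318 + 2.98 ln 0.682) = 22.7 J/K.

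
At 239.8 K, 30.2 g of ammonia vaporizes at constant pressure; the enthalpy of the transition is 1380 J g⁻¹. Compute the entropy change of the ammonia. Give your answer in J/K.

ΔS = 174 J/K

Heat absorbed by the substance: Q = mL = 30.2 × 1380 = 41676 J.
At constant T, ΔS = Q_rev/T = 41676 / 239.8 = 174 J/K.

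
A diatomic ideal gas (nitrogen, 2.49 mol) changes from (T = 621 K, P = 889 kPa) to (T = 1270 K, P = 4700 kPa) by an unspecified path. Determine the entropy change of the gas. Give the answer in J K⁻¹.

ΔS = nC_p ln(T₂/T₁) − nR ln(P₂/P₁), with C_p = 7R/2 = 29.1 J mol⁻¹ K⁻¹ for a diatomic ideal gas.
ΔS = 2.49 × [29.1 × ln(1270/621) − 8.314 × ln(4700/889)] = 17.4 J/K.

ΔS = 17.4 J/K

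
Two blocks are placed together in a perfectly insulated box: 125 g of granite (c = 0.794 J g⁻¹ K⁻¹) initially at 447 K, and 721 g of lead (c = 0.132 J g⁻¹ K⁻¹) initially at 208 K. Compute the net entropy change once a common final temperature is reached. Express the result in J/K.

ΔS_total = 13.8 J/K

Energy balance: T_f = (m₁c₁T₁ + m₂c₂T₂)/(m₁c₁ + m₂c₂) = 330.01 K.
ΔS₁ = m₁c₁ ln(T_f/T₁) = 99.25 × ln(330.01/447) = -30.12 J/K.
ΔS₂ = m₂c₂ ln(T_f/T₂) = 95.172 × ln(330.01/208) = 43.93 J/K.
ΔS_total = -30.12 + 43.93 = 13.8 J/K.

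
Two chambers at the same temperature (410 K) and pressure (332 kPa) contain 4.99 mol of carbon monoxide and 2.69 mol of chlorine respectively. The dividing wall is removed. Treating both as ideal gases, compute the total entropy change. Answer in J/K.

Mole fractions: x_A = 4.99/7.68 = 0.65, x_B = 0.35.
ΔS_mix = −R(n_A ln x_A + n_B ln x_B) = −8.314 × (4.99 ln 0.65 + 2.69 ln 0.35) = 41.4 J/K.

ΔS_mix = 41.4 J/K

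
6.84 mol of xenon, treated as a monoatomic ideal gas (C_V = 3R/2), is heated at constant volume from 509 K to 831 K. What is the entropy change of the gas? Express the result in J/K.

At constant volume, ΔS = nC_V ln(T₂/T₁) with C_V = 3R/2 = 12.47 J mol⁻¹ K⁻¹.
ΔS = 6.84 × 12.47 × ln(831/509) = 41.8 J/K.

ΔS = 41.8 J/K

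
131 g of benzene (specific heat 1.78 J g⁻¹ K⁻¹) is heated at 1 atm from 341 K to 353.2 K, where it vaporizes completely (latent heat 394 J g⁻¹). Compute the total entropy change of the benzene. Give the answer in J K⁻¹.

Warming step: ΔS₁ = m c ln(T_tr/T_i) = 131 × 1.78 × ln(353.2/341) = 8.197 J/K.
Phase change: ΔS₂ = +mL/T_tr = 131 × 394 / 353.2 = 146.1 J/K.
ΔS_total = (8.197) + (146.1) = 154 J/K.

ΔS = 154 J/K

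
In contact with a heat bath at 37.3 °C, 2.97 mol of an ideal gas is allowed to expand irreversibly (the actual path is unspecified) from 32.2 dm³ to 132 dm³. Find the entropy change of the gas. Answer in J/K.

ΔS_gas = 34.8 J/K

Entropy is a state function, so ΔS_gas depends only on the end states.
For an isothermal ideal gas ΔS_gas = nR ln(V₂/V₁) = 2.97 × 8.314 × ln(132/32.2) = 34.8 J/K.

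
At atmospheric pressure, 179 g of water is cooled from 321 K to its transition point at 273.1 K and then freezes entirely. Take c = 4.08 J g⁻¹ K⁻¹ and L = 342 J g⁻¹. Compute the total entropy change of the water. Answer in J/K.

Cooling step: ΔS₁ = m c ln(T_tr/T_i) = 179 × 4.08 × ln(273.1/321) = -118 J/K.
Phase change: ΔS₂ = −mL/T_tr = −179 × 342 / 273.1 = -224.2 J/K.
ΔS_total = (-118) + (-224.2) = -342 J/K.

ΔS = -342 J/K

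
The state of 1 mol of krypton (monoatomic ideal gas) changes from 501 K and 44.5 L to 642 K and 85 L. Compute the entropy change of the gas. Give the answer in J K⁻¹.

ΔS = 8.47 J/K

Entropy is a state function: ΔS = nC_V ln(T₂/T₁) + nR ln(V₂/V₁), with C_V = 3R/2 = 12.47 J mol⁻¹ K⁻¹ for a monoatomic ideal gas.
ΔS = 1 × [12.47 × ln(642/501) + 8.314 × ln(85/44.5)] = 8.47 J/K.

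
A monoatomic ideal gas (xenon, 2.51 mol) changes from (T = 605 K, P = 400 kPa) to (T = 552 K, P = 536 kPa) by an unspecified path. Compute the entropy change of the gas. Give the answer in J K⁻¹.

ΔS = nC_p ln(T₂/T₁) − nR ln(P₂/P₁), with C_p = 5R/2 = 20.79 J mol⁻¹ K⁻¹ for a monoatomic ideal gas.
ΔS = 2.51 × [20.79 × ln(552/605) − 8.314 × ln(536/400)] = -10.9 J/K.

ΔS = -10.9 J/K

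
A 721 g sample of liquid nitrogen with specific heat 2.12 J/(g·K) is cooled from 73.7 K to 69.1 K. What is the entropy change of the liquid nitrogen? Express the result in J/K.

ΔS = ∫dQ_rev/T = m c ln(T₂/T₁) = 721 × 2.12 × ln(69.1/73.7) = -98.5 J/K.

ΔS = -98.5 J/K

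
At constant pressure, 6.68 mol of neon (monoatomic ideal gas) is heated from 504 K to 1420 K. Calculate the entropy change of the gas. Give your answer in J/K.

At constant pressure, ΔS = nC_p ln(T₂/T₁) with C_p = 5R/2 = 20.79 J mol⁻¹ K⁻¹.
ΔS = 6.68 × 20.79 × ln(1420/504) = 144 J/K.

ΔS = 144 J/K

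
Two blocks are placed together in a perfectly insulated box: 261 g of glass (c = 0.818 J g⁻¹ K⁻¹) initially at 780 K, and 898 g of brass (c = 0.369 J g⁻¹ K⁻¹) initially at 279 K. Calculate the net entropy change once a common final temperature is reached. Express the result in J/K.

ΔS_total = 70.8 J/K

Energy balance: T_f = (m₁c₁T₁ + m₂c₂T₂)/(m₁c₁ + m₂c₂) = 475.31 K.
ΔS₁ = m₁c₁ ln(T_f/T₁) = 213.498 × ln(475.31/780) = -105.75 J/K.
ΔS₂ = m₂c₂ ln(T_f/T₂) = 331.362 × ln(475.31/279) = 176.54 J/K.
ΔS_total = -105.75 + 176.54 = 70.8 J/K.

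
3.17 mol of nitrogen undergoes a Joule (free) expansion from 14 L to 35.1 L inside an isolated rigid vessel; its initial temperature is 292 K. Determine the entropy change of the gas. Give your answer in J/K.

No heat is exchanged and no work is done, so the ideal-gas temperature stays constant.
Entropy is a state function; using a reversible isothermal path, ΔS_gas = nR ln(V₂/V₁) = 3.17 × 8.314 × ln(35.1/14) = 24.2 J/K.

ΔS_gas = 24.2 J/K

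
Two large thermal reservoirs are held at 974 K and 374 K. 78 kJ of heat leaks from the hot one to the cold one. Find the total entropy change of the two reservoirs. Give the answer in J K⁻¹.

ΔS_total = 128 J/K

ΔS_hot = −Q/T_H = −78000/974 = -80.082 J/K and ΔS_cold = +Q/T_C = 78000/374 = 208.56 J/K.
ΔS_total = -80.082 + 208.56 = 128 J/K, positive as the second law requires.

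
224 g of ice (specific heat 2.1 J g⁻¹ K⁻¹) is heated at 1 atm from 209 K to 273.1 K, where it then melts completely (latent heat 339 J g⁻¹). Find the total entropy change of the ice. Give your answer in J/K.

ΔS = 404 J/K

Warming step: ΔS₁ = m c ln(T_tr/T_i) = 224 × 2.1 × ln(273.1/209) = 125.8 J/K.
Phase change: ΔS₂ = +mL/T_tr = 224 × 339 / 273.1 = 278.1 J/K.
ΔS_total = (125.8) + (278.1) = 404 J/K.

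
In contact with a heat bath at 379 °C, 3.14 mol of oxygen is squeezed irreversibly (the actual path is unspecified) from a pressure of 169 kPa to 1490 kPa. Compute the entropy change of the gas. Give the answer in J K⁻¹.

ΔS_gas = -56.8 J/K

Entropy is a state function, so ΔS_gas depends only on the end states.
For an isothermal ideal gas ΔS_gas = nR ln(P₁/P₂) = 3.14 × 8.314 × ln(169/1490) = -56.8 J/K.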